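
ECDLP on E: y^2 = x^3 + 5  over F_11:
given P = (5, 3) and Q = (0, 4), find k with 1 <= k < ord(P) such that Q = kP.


Enumerate multiples of P until we hit Q = (0, 4):
  1P = (5, 3)
  2P = (6, 1)
  3P = (4, 6)
  4P = (0, 4)
Match found at i = 4.

k = 4


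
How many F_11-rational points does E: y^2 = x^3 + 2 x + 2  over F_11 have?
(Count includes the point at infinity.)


For each x in F_11, count y with y^2 = x^3 + 2 x + 2 mod 11:
  x = 1: RHS = 5, y in [4, 7]  -> 2 point(s)
  x = 2: RHS = 3, y in [5, 6]  -> 2 point(s)
  x = 5: RHS = 5, y in [4, 7]  -> 2 point(s)
  x = 9: RHS = 1, y in [1, 10]  -> 2 point(s)
Affine points: 8. Add the point at infinity: total = 9.

#E(F_11) = 9


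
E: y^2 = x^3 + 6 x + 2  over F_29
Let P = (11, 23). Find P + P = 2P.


Doubling: s = (3 x1^2 + a) / (2 y1)
s = (3*11^2 + 6) / (2*23) mod 29 = 20
x3 = s^2 - 2 x1 mod 29 = 20^2 - 2*11 = 1
y3 = s (x1 - x3) - y1 mod 29 = 20 * (11 - 1) - 23 = 3

2P = (1, 3)


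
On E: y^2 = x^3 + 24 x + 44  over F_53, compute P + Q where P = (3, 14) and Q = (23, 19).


P != Q, so use the chord formula.
s = (y2 - y1) / (x2 - x1) = (5) / (20) mod 53 = 40
x3 = s^2 - x1 - x2 mod 53 = 40^2 - 3 - 23 = 37
y3 = s (x1 - x3) - y1 mod 53 = 40 * (3 - 37) - 14 = 4

P + Q = (37, 4)


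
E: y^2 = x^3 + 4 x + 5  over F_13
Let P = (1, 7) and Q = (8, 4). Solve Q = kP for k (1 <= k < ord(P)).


Enumerate multiples of P until we hit Q = (8, 4):
  1P = (1, 7)
  2P = (8, 9)
  3P = (7, 8)
  4P = (9, 9)
  5P = (12, 0)
  6P = (9, 4)
  7P = (7, 5)
  8P = (8, 4)
Match found at i = 8.

k = 8


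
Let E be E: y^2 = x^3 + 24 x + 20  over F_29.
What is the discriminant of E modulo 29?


4 a^3 + 27 b^2 = 4*24^3 + 27*20^2 = 55296 + 10800 = 66096
Delta = -16 * (66096) = -1057536
Delta mod 29 = 7

Delta = 7 (mod 29)


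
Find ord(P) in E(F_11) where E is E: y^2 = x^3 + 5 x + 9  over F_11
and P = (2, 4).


Compute successive multiples of P until we hit O:
  1P = (2, 4)
  2P = (0, 3)
  3P = (1, 2)
  4P = (1, 9)
  5P = (0, 8)
  6P = (2, 7)
  7P = O

ord(P) = 7


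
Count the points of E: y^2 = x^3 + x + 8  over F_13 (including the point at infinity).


For each x in F_13, count y with y^2 = x^3 + 1 x + 8 mod 13:
  x = 1: RHS = 10, y in [6, 7]  -> 2 point(s)
  x = 3: RHS = 12, y in [5, 8]  -> 2 point(s)
  x = 6: RHS = 9, y in [3, 10]  -> 2 point(s)
  x = 10: RHS = 4, y in [2, 11]  -> 2 point(s)
Affine points: 8. Add the point at infinity: total = 9.

#E(F_13) = 9


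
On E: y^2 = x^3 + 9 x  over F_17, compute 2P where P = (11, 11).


k = 2 = 10_2 (binary, LSB first: 01)
Double-and-add from P = (11, 11):
  bit 0 = 0: acc unchanged = O
  bit 1 = 1: acc = O + (4, 10) = (4, 10)

2P = (4, 10)


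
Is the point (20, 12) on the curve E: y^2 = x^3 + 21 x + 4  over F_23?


Check whether y^2 = x^3 + 21 x + 4 (mod 23) for (x, y) = (20, 12).
LHS: y^2 = 12^2 mod 23 = 6
RHS: x^3 + 21 x + 4 = 20^3 + 21*20 + 4 mod 23 = 6
LHS = RHS

Yes, on the curve


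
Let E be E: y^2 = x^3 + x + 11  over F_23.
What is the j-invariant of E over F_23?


Delta = -16(4 a^3 + 27 b^2) mod 23 = 12
-1728 * (4 a)^3 = -1728 * (4*1)^3 mod 23 = 15
j = 15 * 12^(-1) mod 23 = 7

j = 7 (mod 23)


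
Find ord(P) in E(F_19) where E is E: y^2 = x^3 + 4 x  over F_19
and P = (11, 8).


Compute successive multiples of P until we hit O:
  1P = (11, 8)
  2P = (1, 10)
  3P = (4, 2)
  4P = (9, 10)
  5P = (0, 0)
  6P = (9, 9)
  7P = (4, 17)
  8P = (1, 9)
  ... (continuing to 10P)
  10P = O

ord(P) = 10


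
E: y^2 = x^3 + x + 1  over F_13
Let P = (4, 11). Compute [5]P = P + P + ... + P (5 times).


k = 5 = 101_2 (binary, LSB first: 101)
Double-and-add from P = (4, 11):
  bit 0 = 1: acc = O + (4, 11) = (4, 11)
  bit 1 = 0: acc unchanged = (4, 11)
  bit 2 = 1: acc = (4, 11) + (11, 11) = (11, 2)

5P = (11, 2)


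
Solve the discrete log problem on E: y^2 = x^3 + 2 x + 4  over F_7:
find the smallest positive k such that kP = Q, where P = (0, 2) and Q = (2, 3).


Enumerate multiples of P until we hit Q = (2, 3):
  1P = (0, 2)
  2P = (2, 4)
  3P = (6, 6)
  4P = (3, 3)
  5P = (1, 0)
  6P = (3, 4)
  7P = (6, 1)
  8P = (2, 3)
Match found at i = 8.

k = 8


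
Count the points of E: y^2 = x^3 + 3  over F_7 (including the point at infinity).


For each x in F_7, count y with y^2 = x^3 + 0 x + 3 mod 7:
  x = 1: RHS = 4, y in [2, 5]  -> 2 point(s)
  x = 2: RHS = 4, y in [2, 5]  -> 2 point(s)
  x = 3: RHS = 2, y in [3, 4]  -> 2 point(s)
  x = 4: RHS = 4, y in [2, 5]  -> 2 point(s)
  x = 5: RHS = 2, y in [3, 4]  -> 2 point(s)
  x = 6: RHS = 2, y in [3, 4]  -> 2 point(s)
Affine points: 12. Add the point at infinity: total = 13.

#E(F_7) = 13


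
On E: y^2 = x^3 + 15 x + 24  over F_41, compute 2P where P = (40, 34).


Doubling: s = (3 x1^2 + a) / (2 y1)
s = (3*40^2 + 15) / (2*34) mod 41 = 28
x3 = s^2 - 2 x1 mod 41 = 28^2 - 2*40 = 7
y3 = s (x1 - x3) - y1 mod 41 = 28 * (40 - 7) - 34 = 29

2P = (7, 29)


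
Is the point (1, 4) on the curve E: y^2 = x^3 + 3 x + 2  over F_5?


Check whether y^2 = x^3 + 3 x + 2 (mod 5) for (x, y) = (1, 4).
LHS: y^2 = 4^2 mod 5 = 1
RHS: x^3 + 3 x + 2 = 1^3 + 3*1 + 2 mod 5 = 1
LHS = RHS

Yes, on the curve


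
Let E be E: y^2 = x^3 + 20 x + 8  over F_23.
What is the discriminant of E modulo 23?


4 a^3 + 27 b^2 = 4*20^3 + 27*8^2 = 32000 + 1728 = 33728
Delta = -16 * (33728) = -539648
Delta mod 23 = 1

Delta = 1 (mod 23)


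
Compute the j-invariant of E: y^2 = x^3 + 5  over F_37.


Delta = -16(4 a^3 + 27 b^2) mod 37 = 4
-1728 * (4 a)^3 = -1728 * (4*0)^3 mod 37 = 0
j = 0 * 4^(-1) mod 37 = 0

j = 0 (mod 37)


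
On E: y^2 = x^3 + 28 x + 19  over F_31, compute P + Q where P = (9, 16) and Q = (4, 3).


P != Q, so use the chord formula.
s = (y2 - y1) / (x2 - x1) = (18) / (26) mod 31 = 15
x3 = s^2 - x1 - x2 mod 31 = 15^2 - 9 - 4 = 26
y3 = s (x1 - x3) - y1 mod 31 = 15 * (9 - 26) - 16 = 8

P + Q = (26, 8)


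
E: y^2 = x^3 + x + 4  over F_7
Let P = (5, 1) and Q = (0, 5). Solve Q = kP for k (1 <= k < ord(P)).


Enumerate multiples of P until we hit Q = (0, 5):
  1P = (5, 1)
  2P = (6, 3)
  3P = (0, 2)
  4P = (4, 3)
  5P = (2, 0)
  6P = (4, 4)
  7P = (0, 5)
Match found at i = 7.

k = 7


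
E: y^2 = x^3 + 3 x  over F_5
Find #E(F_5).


For each x in F_5, count y with y^2 = x^3 + 3 x + 0 mod 5:
  x = 0: RHS = 0, y in [0]  -> 1 point(s)
  x = 1: RHS = 4, y in [2, 3]  -> 2 point(s)
  x = 2: RHS = 4, y in [2, 3]  -> 2 point(s)
  x = 3: RHS = 1, y in [1, 4]  -> 2 point(s)
  x = 4: RHS = 1, y in [1, 4]  -> 2 point(s)
Affine points: 9. Add the point at infinity: total = 10.

#E(F_5) = 10


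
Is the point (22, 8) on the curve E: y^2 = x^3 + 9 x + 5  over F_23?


Check whether y^2 = x^3 + 9 x + 5 (mod 23) for (x, y) = (22, 8).
LHS: y^2 = 8^2 mod 23 = 18
RHS: x^3 + 9 x + 5 = 22^3 + 9*22 + 5 mod 23 = 18
LHS = RHS

Yes, on the curve


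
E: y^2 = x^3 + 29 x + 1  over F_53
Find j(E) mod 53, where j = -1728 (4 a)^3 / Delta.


Delta = -16(4 a^3 + 27 b^2) mod 53 = 52
-1728 * (4 a)^3 = -1728 * (4*29)^3 mod 53 = 12
j = 12 * 52^(-1) mod 53 = 41

j = 41 (mod 53)


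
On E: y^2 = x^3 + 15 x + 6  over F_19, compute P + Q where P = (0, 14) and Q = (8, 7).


P != Q, so use the chord formula.
s = (y2 - y1) / (x2 - x1) = (12) / (8) mod 19 = 11
x3 = s^2 - x1 - x2 mod 19 = 11^2 - 0 - 8 = 18
y3 = s (x1 - x3) - y1 mod 19 = 11 * (0 - 18) - 14 = 16

P + Q = (18, 16)


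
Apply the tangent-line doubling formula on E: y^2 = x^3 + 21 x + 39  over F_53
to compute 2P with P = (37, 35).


Doubling: s = (3 x1^2 + a) / (2 y1)
s = (3*37^2 + 21) / (2*35) mod 53 = 9
x3 = s^2 - 2 x1 mod 53 = 9^2 - 2*37 = 7
y3 = s (x1 - x3) - y1 mod 53 = 9 * (37 - 7) - 35 = 23

2P = (7, 23)


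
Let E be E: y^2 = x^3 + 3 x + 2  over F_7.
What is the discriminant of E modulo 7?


4 a^3 + 27 b^2 = 4*3^3 + 27*2^2 = 108 + 108 = 216
Delta = -16 * (216) = -3456
Delta mod 7 = 2

Delta = 2 (mod 7)


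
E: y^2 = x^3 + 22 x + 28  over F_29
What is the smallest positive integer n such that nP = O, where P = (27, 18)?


Compute successive multiples of P until we hit O:
  1P = (27, 18)
  2P = (27, 11)
  3P = O

ord(P) = 3


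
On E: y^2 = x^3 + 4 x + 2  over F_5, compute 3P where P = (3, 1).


k = 3 = 11_2 (binary, LSB first: 11)
Double-and-add from P = (3, 1):
  bit 0 = 1: acc = O + (3, 1) = (3, 1)
  bit 1 = 1: acc = (3, 1) + (3, 4) = O

3P = O


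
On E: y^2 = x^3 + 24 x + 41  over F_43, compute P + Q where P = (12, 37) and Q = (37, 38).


P != Q, so use the chord formula.
s = (y2 - y1) / (x2 - x1) = (1) / (25) mod 43 = 31
x3 = s^2 - x1 - x2 mod 43 = 31^2 - 12 - 37 = 9
y3 = s (x1 - x3) - y1 mod 43 = 31 * (12 - 9) - 37 = 13

P + Q = (9, 13)


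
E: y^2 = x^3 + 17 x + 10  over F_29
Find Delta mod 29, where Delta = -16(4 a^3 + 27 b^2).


4 a^3 + 27 b^2 = 4*17^3 + 27*10^2 = 19652 + 2700 = 22352
Delta = -16 * (22352) = -357632
Delta mod 29 = 25

Delta = 25 (mod 29)


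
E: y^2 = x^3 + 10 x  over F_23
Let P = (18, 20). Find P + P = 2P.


Doubling: s = (3 x1^2 + a) / (2 y1)
s = (3*18^2 + 10) / (2*20) mod 23 = 5
x3 = s^2 - 2 x1 mod 23 = 5^2 - 2*18 = 12
y3 = s (x1 - x3) - y1 mod 23 = 5 * (18 - 12) - 20 = 10

2P = (12, 10)


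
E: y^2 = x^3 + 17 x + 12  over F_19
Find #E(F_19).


For each x in F_19, count y with y^2 = x^3 + 17 x + 12 mod 19:
  x = 1: RHS = 11, y in [7, 12]  -> 2 point(s)
  x = 2: RHS = 16, y in [4, 15]  -> 2 point(s)
  x = 4: RHS = 11, y in [7, 12]  -> 2 point(s)
  x = 6: RHS = 7, y in [8, 11]  -> 2 point(s)
  x = 9: RHS = 1, y in [1, 18]  -> 2 point(s)
  x = 10: RHS = 4, y in [2, 17]  -> 2 point(s)
  x = 12: RHS = 6, y in [5, 14]  -> 2 point(s)
  x = 13: RHS = 17, y in [6, 13]  -> 2 point(s)
  x = 14: RHS = 11, y in [7, 12]  -> 2 point(s)
Affine points: 18. Add the point at infinity: total = 19.

#E(F_19) = 19


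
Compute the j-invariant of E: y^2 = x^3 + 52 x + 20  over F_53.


Delta = -16(4 a^3 + 27 b^2) mod 53 = 44
-1728 * (4 a)^3 = -1728 * (4*52)^3 mod 53 = 34
j = 34 * 44^(-1) mod 53 = 8

j = 8 (mod 53)


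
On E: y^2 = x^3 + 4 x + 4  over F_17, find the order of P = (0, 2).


Compute successive multiples of P until we hit O:
  1P = (0, 2)
  2P = (1, 14)
  3P = (7, 16)
  4P = (14, 4)
  5P = (11, 11)
  6P = (4, 4)
  7P = (9, 2)
  8P = (8, 15)
  ... (continuing to 25P)
  25P = O

ord(P) = 25


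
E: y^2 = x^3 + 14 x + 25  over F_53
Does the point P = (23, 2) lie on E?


Check whether y^2 = x^3 + 14 x + 25 (mod 53) for (x, y) = (23, 2).
LHS: y^2 = 2^2 mod 53 = 4
RHS: x^3 + 14 x + 25 = 23^3 + 14*23 + 25 mod 53 = 6
LHS != RHS

No, not on the curve


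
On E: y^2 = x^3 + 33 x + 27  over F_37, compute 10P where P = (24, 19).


k = 10 = 1010_2 (binary, LSB first: 0101)
Double-and-add from P = (24, 19):
  bit 0 = 0: acc unchanged = O
  bit 1 = 1: acc = O + (29, 19) = (29, 19)
  bit 2 = 0: acc unchanged = (29, 19)
  bit 3 = 1: acc = (29, 19) + (17, 32) = (32, 12)

10P = (32, 12)


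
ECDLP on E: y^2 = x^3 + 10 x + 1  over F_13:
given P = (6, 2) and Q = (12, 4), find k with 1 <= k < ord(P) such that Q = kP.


Enumerate multiples of P until we hit Q = (12, 4):
  1P = (6, 2)
  2P = (10, 10)
  3P = (1, 8)
  4P = (9, 12)
  5P = (12, 4)
Match found at i = 5.

k = 5


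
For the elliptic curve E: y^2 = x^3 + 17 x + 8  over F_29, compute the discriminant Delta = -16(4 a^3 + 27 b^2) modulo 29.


4 a^3 + 27 b^2 = 4*17^3 + 27*8^2 = 19652 + 1728 = 21380
Delta = -16 * (21380) = -342080
Delta mod 29 = 4

Delta = 4 (mod 29)


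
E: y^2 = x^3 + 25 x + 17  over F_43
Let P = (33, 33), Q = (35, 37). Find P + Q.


P != Q, so use the chord formula.
s = (y2 - y1) / (x2 - x1) = (4) / (2) mod 43 = 2
x3 = s^2 - x1 - x2 mod 43 = 2^2 - 33 - 35 = 22
y3 = s (x1 - x3) - y1 mod 43 = 2 * (33 - 22) - 33 = 32

P + Q = (22, 32)


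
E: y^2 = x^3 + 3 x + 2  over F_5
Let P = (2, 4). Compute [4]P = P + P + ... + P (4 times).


k = 4 = 100_2 (binary, LSB first: 001)
Double-and-add from P = (2, 4):
  bit 0 = 0: acc unchanged = O
  bit 1 = 0: acc unchanged = O
  bit 2 = 1: acc = O + (2, 1) = (2, 1)

4P = (2, 1)


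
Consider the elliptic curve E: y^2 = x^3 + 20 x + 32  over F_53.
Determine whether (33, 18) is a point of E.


Check whether y^2 = x^3 + 20 x + 32 (mod 53) for (x, y) = (33, 18).
LHS: y^2 = 18^2 mod 53 = 6
RHS: x^3 + 20 x + 32 = 33^3 + 20*33 + 32 mod 53 = 6
LHS = RHS

Yes, on the curve


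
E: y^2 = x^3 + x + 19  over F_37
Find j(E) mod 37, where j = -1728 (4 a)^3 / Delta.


Delta = -16(4 a^3 + 27 b^2) mod 37 = 13
-1728 * (4 a)^3 = -1728 * (4*1)^3 mod 37 = 1
j = 1 * 13^(-1) mod 37 = 20

j = 20 (mod 37)


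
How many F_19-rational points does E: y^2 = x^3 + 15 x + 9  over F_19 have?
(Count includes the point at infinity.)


For each x in F_19, count y with y^2 = x^3 + 15 x + 9 mod 19:
  x = 0: RHS = 9, y in [3, 16]  -> 2 point(s)
  x = 1: RHS = 6, y in [5, 14]  -> 2 point(s)
  x = 2: RHS = 9, y in [3, 16]  -> 2 point(s)
  x = 3: RHS = 5, y in [9, 10]  -> 2 point(s)
  x = 4: RHS = 0, y in [0]  -> 1 point(s)
  x = 5: RHS = 0, y in [0]  -> 1 point(s)
  x = 6: RHS = 11, y in [7, 12]  -> 2 point(s)
  x = 7: RHS = 1, y in [1, 18]  -> 2 point(s)
  x = 10: RHS = 0, y in [0]  -> 1 point(s)
  x = 11: RHS = 4, y in [2, 17]  -> 2 point(s)
  x = 12: RHS = 17, y in [6, 13]  -> 2 point(s)
  x = 13: RHS = 7, y in [8, 11]  -> 2 point(s)
  x = 17: RHS = 9, y in [3, 16]  -> 2 point(s)
Affine points: 23. Add the point at infinity: total = 24.

#E(F_19) = 24


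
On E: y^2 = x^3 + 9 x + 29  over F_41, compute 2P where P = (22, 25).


Doubling: s = (3 x1^2 + a) / (2 y1)
s = (3*22^2 + 9) / (2*25) mod 41 = 12
x3 = s^2 - 2 x1 mod 41 = 12^2 - 2*22 = 18
y3 = s (x1 - x3) - y1 mod 41 = 12 * (22 - 18) - 25 = 23

2P = (18, 23)


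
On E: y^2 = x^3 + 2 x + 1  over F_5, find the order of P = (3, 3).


Compute successive multiples of P until we hit O:
  1P = (3, 3)
  2P = (0, 4)
  3P = (1, 3)
  4P = (1, 2)
  5P = (0, 1)
  6P = (3, 2)
  7P = O

ord(P) = 7


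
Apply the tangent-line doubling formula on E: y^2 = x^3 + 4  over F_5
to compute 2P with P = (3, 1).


Doubling: s = (3 x1^2 + a) / (2 y1)
s = (3*3^2 + 0) / (2*1) mod 5 = 1
x3 = s^2 - 2 x1 mod 5 = 1^2 - 2*3 = 0
y3 = s (x1 - x3) - y1 mod 5 = 1 * (3 - 0) - 1 = 2

2P = (0, 2)


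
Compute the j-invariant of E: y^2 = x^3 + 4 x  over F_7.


Delta = -16(4 a^3 + 27 b^2) mod 7 = 6
-1728 * (4 a)^3 = -1728 * (4*4)^3 mod 7 = 1
j = 1 * 6^(-1) mod 7 = 6

j = 6 (mod 7)


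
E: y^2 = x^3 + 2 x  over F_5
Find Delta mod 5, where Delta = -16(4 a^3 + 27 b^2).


4 a^3 + 27 b^2 = 4*2^3 + 27*0^2 = 32 + 0 = 32
Delta = -16 * (32) = -512
Delta mod 5 = 3

Delta = 3 (mod 5)


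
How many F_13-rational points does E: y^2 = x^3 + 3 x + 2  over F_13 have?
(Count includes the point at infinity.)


For each x in F_13, count y with y^2 = x^3 + 3 x + 2 mod 13:
  x = 2: RHS = 3, y in [4, 9]  -> 2 point(s)
  x = 3: RHS = 12, y in [5, 8]  -> 2 point(s)
  x = 4: RHS = 0, y in [0]  -> 1 point(s)
  x = 5: RHS = 12, y in [5, 8]  -> 2 point(s)
  x = 9: RHS = 4, y in [2, 11]  -> 2 point(s)
  x = 11: RHS = 1, y in [1, 12]  -> 2 point(s)
Affine points: 11. Add the point at infinity: total = 12.

#E(F_13) = 12


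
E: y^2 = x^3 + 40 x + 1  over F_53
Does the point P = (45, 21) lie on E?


Check whether y^2 = x^3 + 40 x + 1 (mod 53) for (x, y) = (45, 21).
LHS: y^2 = 21^2 mod 53 = 17
RHS: x^3 + 40 x + 1 = 45^3 + 40*45 + 1 mod 53 = 17
LHS = RHS

Yes, on the curve


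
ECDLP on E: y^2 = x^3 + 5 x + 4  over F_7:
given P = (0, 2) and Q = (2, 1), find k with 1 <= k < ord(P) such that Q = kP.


Enumerate multiples of P until we hit Q = (2, 1):
  1P = (0, 2)
  2P = (2, 6)
  3P = (2, 1)
Match found at i = 3.

k = 3


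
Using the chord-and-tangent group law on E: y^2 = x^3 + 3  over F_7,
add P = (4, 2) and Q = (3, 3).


P != Q, so use the chord formula.
s = (y2 - y1) / (x2 - x1) = (1) / (6) mod 7 = 6
x3 = s^2 - x1 - x2 mod 7 = 6^2 - 4 - 3 = 1
y3 = s (x1 - x3) - y1 mod 7 = 6 * (4 - 1) - 2 = 2

P + Q = (1, 2)


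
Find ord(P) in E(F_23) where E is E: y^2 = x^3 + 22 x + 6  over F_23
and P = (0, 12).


Compute successive multiples of P until we hit O:
  1P = (0, 12)
  2P = (1, 12)
  3P = (22, 11)
  4P = (2, 9)
  5P = (6, 20)
  6P = (6, 3)
  7P = (2, 14)
  8P = (22, 12)
  ... (continuing to 11P)
  11P = O

ord(P) = 11


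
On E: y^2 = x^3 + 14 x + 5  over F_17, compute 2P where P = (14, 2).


k = 2 = 10_2 (binary, LSB first: 01)
Double-and-add from P = (14, 2):
  bit 0 = 0: acc unchanged = O
  bit 1 = 1: acc = O + (8, 0) = (8, 0)

2P = (8, 0)


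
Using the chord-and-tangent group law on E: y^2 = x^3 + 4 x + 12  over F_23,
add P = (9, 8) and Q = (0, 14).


P != Q, so use the chord formula.
s = (y2 - y1) / (x2 - x1) = (6) / (14) mod 23 = 7
x3 = s^2 - x1 - x2 mod 23 = 7^2 - 9 - 0 = 17
y3 = s (x1 - x3) - y1 mod 23 = 7 * (9 - 17) - 8 = 5

P + Q = (17, 5)


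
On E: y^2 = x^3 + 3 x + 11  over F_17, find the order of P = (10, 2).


Compute successive multiples of P until we hit O:
  1P = (10, 2)
  2P = (5, 7)
  3P = (3, 8)
  4P = (3, 9)
  5P = (5, 10)
  6P = (10, 15)
  7P = O

ord(P) = 7


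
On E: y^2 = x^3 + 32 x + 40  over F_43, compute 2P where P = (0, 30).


Doubling: s = (3 x1^2 + a) / (2 y1)
s = (3*0^2 + 32) / (2*30) mod 43 = 12
x3 = s^2 - 2 x1 mod 43 = 12^2 - 2*0 = 15
y3 = s (x1 - x3) - y1 mod 43 = 12 * (0 - 15) - 30 = 5

2P = (15, 5)


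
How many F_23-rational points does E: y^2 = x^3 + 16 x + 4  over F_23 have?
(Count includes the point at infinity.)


For each x in F_23, count y with y^2 = x^3 + 16 x + 4 mod 23:
  x = 0: RHS = 4, y in [2, 21]  -> 2 point(s)
  x = 5: RHS = 2, y in [5, 18]  -> 2 point(s)
  x = 8: RHS = 0, y in [0]  -> 1 point(s)
  x = 9: RHS = 3, y in [7, 16]  -> 2 point(s)
  x = 11: RHS = 16, y in [4, 19]  -> 2 point(s)
  x = 15: RHS = 8, y in [10, 13]  -> 2 point(s)
  x = 16: RHS = 9, y in [3, 20]  -> 2 point(s)
  x = 18: RHS = 6, y in [11, 12]  -> 2 point(s)
Affine points: 15. Add the point at infinity: total = 16.

#E(F_23) = 16


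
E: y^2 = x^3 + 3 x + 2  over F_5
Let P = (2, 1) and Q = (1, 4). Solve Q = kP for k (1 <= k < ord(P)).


Enumerate multiples of P until we hit Q = (1, 4):
  1P = (2, 1)
  2P = (1, 4)
Match found at i = 2.

k = 2


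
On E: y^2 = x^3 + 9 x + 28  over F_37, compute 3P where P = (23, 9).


k = 3 = 11_2 (binary, LSB first: 11)
Double-and-add from P = (23, 9):
  bit 0 = 1: acc = O + (23, 9) = (23, 9)
  bit 1 = 1: acc = (23, 9) + (17, 5) = (18, 19)

3P = (18, 19)


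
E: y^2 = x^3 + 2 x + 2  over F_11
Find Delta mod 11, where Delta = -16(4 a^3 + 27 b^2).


4 a^3 + 27 b^2 = 4*2^3 + 27*2^2 = 32 + 108 = 140
Delta = -16 * (140) = -2240
Delta mod 11 = 4

Delta = 4 (mod 11)


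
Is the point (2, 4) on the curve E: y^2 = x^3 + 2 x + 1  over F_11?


Check whether y^2 = x^3 + 2 x + 1 (mod 11) for (x, y) = (2, 4).
LHS: y^2 = 4^2 mod 11 = 5
RHS: x^3 + 2 x + 1 = 2^3 + 2*2 + 1 mod 11 = 2
LHS != RHS

No, not on the curve


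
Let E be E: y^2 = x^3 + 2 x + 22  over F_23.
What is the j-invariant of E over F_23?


Delta = -16(4 a^3 + 27 b^2) mod 23 = 22
-1728 * (4 a)^3 = -1728 * (4*2)^3 mod 23 = 5
j = 5 * 22^(-1) mod 23 = 18

j = 18 (mod 23)


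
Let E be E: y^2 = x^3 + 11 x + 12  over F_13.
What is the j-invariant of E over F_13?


Delta = -16(4 a^3 + 27 b^2) mod 13 = 2
-1728 * (4 a)^3 = -1728 * (4*11)^3 mod 13 = 8
j = 8 * 2^(-1) mod 13 = 4

j = 4 (mod 13)


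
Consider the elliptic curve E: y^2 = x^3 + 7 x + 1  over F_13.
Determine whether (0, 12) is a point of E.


Check whether y^2 = x^3 + 7 x + 1 (mod 13) for (x, y) = (0, 12).
LHS: y^2 = 12^2 mod 13 = 1
RHS: x^3 + 7 x + 1 = 0^3 + 7*0 + 1 mod 13 = 1
LHS = RHS

Yes, on the curve


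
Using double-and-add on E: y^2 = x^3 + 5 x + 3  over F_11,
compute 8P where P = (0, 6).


k = 8 = 1000_2 (binary, LSB first: 0001)
Double-and-add from P = (0, 6):
  bit 0 = 0: acc unchanged = O
  bit 1 = 0: acc unchanged = O
  bit 2 = 0: acc unchanged = O
  bit 3 = 1: acc = O + (0, 5) = (0, 5)

8P = (0, 5)


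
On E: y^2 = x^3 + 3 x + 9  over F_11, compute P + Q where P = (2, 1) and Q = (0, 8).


P != Q, so use the chord formula.
s = (y2 - y1) / (x2 - x1) = (7) / (9) mod 11 = 2
x3 = s^2 - x1 - x2 mod 11 = 2^2 - 2 - 0 = 2
y3 = s (x1 - x3) - y1 mod 11 = 2 * (2 - 2) - 1 = 10

P + Q = (2, 10)


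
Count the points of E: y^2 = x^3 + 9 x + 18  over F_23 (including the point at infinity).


For each x in F_23, count y with y^2 = x^3 + 9 x + 18 mod 23:
  x = 0: RHS = 18, y in [8, 15]  -> 2 point(s)
  x = 3: RHS = 3, y in [7, 16]  -> 2 point(s)
  x = 4: RHS = 3, y in [7, 16]  -> 2 point(s)
  x = 5: RHS = 4, y in [2, 21]  -> 2 point(s)
  x = 6: RHS = 12, y in [9, 14]  -> 2 point(s)
  x = 8: RHS = 4, y in [2, 21]  -> 2 point(s)
  x = 9: RHS = 0, y in [0]  -> 1 point(s)
  x = 10: RHS = 4, y in [2, 21]  -> 2 point(s)
  x = 13: RHS = 9, y in [3, 20]  -> 2 point(s)
  x = 14: RHS = 13, y in [6, 17]  -> 2 point(s)
  x = 15: RHS = 9, y in [3, 20]  -> 2 point(s)
  x = 16: RHS = 3, y in [7, 16]  -> 2 point(s)
  x = 17: RHS = 1, y in [1, 22]  -> 2 point(s)
  x = 18: RHS = 9, y in [3, 20]  -> 2 point(s)
  x = 22: RHS = 8, y in [10, 13]  -> 2 point(s)
Affine points: 29. Add the point at infinity: total = 30.

#E(F_23) = 30


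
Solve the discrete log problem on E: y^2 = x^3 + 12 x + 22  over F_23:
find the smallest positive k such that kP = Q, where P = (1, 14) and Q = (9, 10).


Enumerate multiples of P until we hit Q = (9, 10):
  1P = (1, 14)
  2P = (7, 14)
  3P = (15, 9)
  4P = (11, 6)
  5P = (19, 5)
  6P = (9, 13)
  7P = (22, 3)
  8P = (13, 12)
  9P = (2, 13)
  10P = (21, 6)
  11P = (3, 19)
  12P = (8, 3)
  13P = (16, 3)
  14P = (14, 17)
  15P = (12, 10)
  16P = (5, 0)
  17P = (12, 13)
  18P = (14, 6)
  19P = (16, 20)
  20P = (8, 20)
  21P = (3, 4)
  22P = (21, 17)
  23P = (2, 10)
  24P = (13, 11)
  25P = (22, 20)
  26P = (9, 10)
Match found at i = 26.

k = 26


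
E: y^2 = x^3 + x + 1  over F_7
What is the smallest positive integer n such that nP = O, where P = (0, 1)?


Compute successive multiples of P until we hit O:
  1P = (0, 1)
  2P = (2, 5)
  3P = (2, 2)
  4P = (0, 6)
  5P = O

ord(P) = 5


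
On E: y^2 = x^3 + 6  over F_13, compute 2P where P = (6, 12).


Doubling: s = (3 x1^2 + a) / (2 y1)
s = (3*6^2 + 0) / (2*12) mod 13 = 11
x3 = s^2 - 2 x1 mod 13 = 11^2 - 2*6 = 5
y3 = s (x1 - x3) - y1 mod 13 = 11 * (6 - 5) - 12 = 12

2P = (5, 12)


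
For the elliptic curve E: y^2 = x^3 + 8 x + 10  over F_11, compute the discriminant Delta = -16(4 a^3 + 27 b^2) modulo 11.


4 a^3 + 27 b^2 = 4*8^3 + 27*10^2 = 2048 + 2700 = 4748
Delta = -16 * (4748) = -75968
Delta mod 11 = 9

Delta = 9 (mod 11)


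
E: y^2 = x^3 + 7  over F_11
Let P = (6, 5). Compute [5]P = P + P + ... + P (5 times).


k = 5 = 101_2 (binary, LSB first: 101)
Double-and-add from P = (6, 5):
  bit 0 = 1: acc = O + (6, 5) = (6, 5)
  bit 1 = 0: acc unchanged = (6, 5)
  bit 2 = 1: acc = (6, 5) + (3, 10) = (6, 6)

5P = (6, 6)


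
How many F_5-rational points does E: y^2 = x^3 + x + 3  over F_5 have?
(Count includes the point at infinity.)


For each x in F_5, count y with y^2 = x^3 + 1 x + 3 mod 5:
  x = 1: RHS = 0, y in [0]  -> 1 point(s)
  x = 4: RHS = 1, y in [1, 4]  -> 2 point(s)
Affine points: 3. Add the point at infinity: total = 4.

#E(F_5) = 4


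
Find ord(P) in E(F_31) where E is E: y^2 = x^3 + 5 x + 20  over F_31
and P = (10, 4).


Compute successive multiples of P until we hit O:
  1P = (10, 4)
  2P = (8, 18)
  3P = (0, 19)
  4P = (0, 12)
  5P = (8, 13)
  6P = (10, 27)
  7P = O

ord(P) = 7


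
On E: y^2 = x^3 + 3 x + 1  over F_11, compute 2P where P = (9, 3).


Doubling: s = (3 x1^2 + a) / (2 y1)
s = (3*9^2 + 3) / (2*3) mod 11 = 8
x3 = s^2 - 2 x1 mod 11 = 8^2 - 2*9 = 2
y3 = s (x1 - x3) - y1 mod 11 = 8 * (9 - 2) - 3 = 9

2P = (2, 9)


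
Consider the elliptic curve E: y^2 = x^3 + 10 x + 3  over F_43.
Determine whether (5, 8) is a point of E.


Check whether y^2 = x^3 + 10 x + 3 (mod 43) for (x, y) = (5, 8).
LHS: y^2 = 8^2 mod 43 = 21
RHS: x^3 + 10 x + 3 = 5^3 + 10*5 + 3 mod 43 = 6
LHS != RHS

No, not on the curve


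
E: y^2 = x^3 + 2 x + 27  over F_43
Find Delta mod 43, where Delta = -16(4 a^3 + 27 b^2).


4 a^3 + 27 b^2 = 4*2^3 + 27*27^2 = 32 + 19683 = 19715
Delta = -16 * (19715) = -315440
Delta mod 43 = 8

Delta = 8 (mod 43)


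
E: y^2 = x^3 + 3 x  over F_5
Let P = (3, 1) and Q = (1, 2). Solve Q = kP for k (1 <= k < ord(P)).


Enumerate multiples of P until we hit Q = (1, 2):
  1P = (3, 1)
  2P = (4, 4)
  3P = (2, 2)
  4P = (1, 2)
Match found at i = 4.

k = 4


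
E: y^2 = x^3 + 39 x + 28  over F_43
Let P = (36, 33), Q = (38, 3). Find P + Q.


P != Q, so use the chord formula.
s = (y2 - y1) / (x2 - x1) = (13) / (2) mod 43 = 28
x3 = s^2 - x1 - x2 mod 43 = 28^2 - 36 - 38 = 22
y3 = s (x1 - x3) - y1 mod 43 = 28 * (36 - 22) - 33 = 15

P + Q = (22, 15)


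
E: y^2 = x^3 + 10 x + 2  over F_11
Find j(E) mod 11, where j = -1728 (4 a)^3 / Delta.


Delta = -16(4 a^3 + 27 b^2) mod 11 = 8
-1728 * (4 a)^3 = -1728 * (4*10)^3 mod 11 = 9
j = 9 * 8^(-1) mod 11 = 8

j = 8 (mod 11)


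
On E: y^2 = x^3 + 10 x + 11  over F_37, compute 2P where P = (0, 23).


Doubling: s = (3 x1^2 + a) / (2 y1)
s = (3*0^2 + 10) / (2*23) mod 37 = 34
x3 = s^2 - 2 x1 mod 37 = 34^2 - 2*0 = 9
y3 = s (x1 - x3) - y1 mod 37 = 34 * (0 - 9) - 23 = 4

2P = (9, 4)


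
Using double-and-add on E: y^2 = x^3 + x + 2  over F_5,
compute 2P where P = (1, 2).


k = 2 = 10_2 (binary, LSB first: 01)
Double-and-add from P = (1, 2):
  bit 0 = 0: acc unchanged = O
  bit 1 = 1: acc = O + (4, 0) = (4, 0)

2P = (4, 0)


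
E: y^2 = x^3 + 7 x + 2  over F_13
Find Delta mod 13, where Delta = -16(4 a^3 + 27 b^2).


4 a^3 + 27 b^2 = 4*7^3 + 27*2^2 = 1372 + 108 = 1480
Delta = -16 * (1480) = -23680
Delta mod 13 = 6

Delta = 6 (mod 13)


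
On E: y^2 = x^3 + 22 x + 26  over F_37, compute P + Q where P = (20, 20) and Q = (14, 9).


P != Q, so use the chord formula.
s = (y2 - y1) / (x2 - x1) = (26) / (31) mod 37 = 8
x3 = s^2 - x1 - x2 mod 37 = 8^2 - 20 - 14 = 30
y3 = s (x1 - x3) - y1 mod 37 = 8 * (20 - 30) - 20 = 11

P + Q = (30, 11)


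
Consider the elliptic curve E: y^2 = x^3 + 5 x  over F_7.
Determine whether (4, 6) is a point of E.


Check whether y^2 = x^3 + 5 x + 0 (mod 7) for (x, y) = (4, 6).
LHS: y^2 = 6^2 mod 7 = 1
RHS: x^3 + 5 x + 0 = 4^3 + 5*4 + 0 mod 7 = 0
LHS != RHS

No, not on the curve


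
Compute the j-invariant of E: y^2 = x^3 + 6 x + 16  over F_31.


Delta = -16(4 a^3 + 27 b^2) mod 31 = 18
-1728 * (4 a)^3 = -1728 * (4*6)^3 mod 31 = 15
j = 15 * 18^(-1) mod 31 = 6

j = 6 (mod 31)


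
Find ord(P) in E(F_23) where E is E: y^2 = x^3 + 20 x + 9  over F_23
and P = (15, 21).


Compute successive multiples of P until we hit O:
  1P = (15, 21)
  2P = (19, 7)
  3P = (7, 20)
  4P = (10, 17)
  5P = (6, 0)
  6P = (10, 6)
  7P = (7, 3)
  8P = (19, 16)
  ... (continuing to 10P)
  10P = O

ord(P) = 10


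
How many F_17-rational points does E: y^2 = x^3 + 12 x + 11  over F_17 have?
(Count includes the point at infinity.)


For each x in F_17, count y with y^2 = x^3 + 12 x + 11 mod 17:
  x = 2: RHS = 9, y in [3, 14]  -> 2 point(s)
  x = 4: RHS = 4, y in [2, 15]  -> 2 point(s)
  x = 5: RHS = 9, y in [3, 14]  -> 2 point(s)
  x = 7: RHS = 13, y in [8, 9]  -> 2 point(s)
  x = 9: RHS = 15, y in [7, 10]  -> 2 point(s)
  x = 10: RHS = 9, y in [3, 14]  -> 2 point(s)
  x = 12: RHS = 13, y in [8, 9]  -> 2 point(s)
  x = 13: RHS = 1, y in [1, 16]  -> 2 point(s)
  x = 14: RHS = 16, y in [4, 13]  -> 2 point(s)
  x = 15: RHS = 13, y in [8, 9]  -> 2 point(s)
  x = 16: RHS = 15, y in [7, 10]  -> 2 point(s)
Affine points: 22. Add the point at infinity: total = 23.

#E(F_17) = 23


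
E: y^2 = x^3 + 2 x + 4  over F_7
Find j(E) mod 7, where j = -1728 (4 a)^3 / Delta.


Delta = -16(4 a^3 + 27 b^2) mod 7 = 3
-1728 * (4 a)^3 = -1728 * (4*2)^3 mod 7 = 1
j = 1 * 3^(-1) mod 7 = 5

j = 5 (mod 7)


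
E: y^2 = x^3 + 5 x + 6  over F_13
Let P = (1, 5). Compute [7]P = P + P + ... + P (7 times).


k = 7 = 111_2 (binary, LSB first: 111)
Double-and-add from P = (1, 5):
  bit 0 = 1: acc = O + (1, 5) = (1, 5)
  bit 1 = 1: acc = (1, 5) + (8, 5) = (4, 8)
  bit 2 = 1: acc = (4, 8) + (9, 0) = (1, 8)

7P = (1, 8)


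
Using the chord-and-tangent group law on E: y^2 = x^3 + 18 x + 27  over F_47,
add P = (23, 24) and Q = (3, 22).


P != Q, so use the chord formula.
s = (y2 - y1) / (x2 - x1) = (45) / (27) mod 47 = 33
x3 = s^2 - x1 - x2 mod 47 = 33^2 - 23 - 3 = 29
y3 = s (x1 - x3) - y1 mod 47 = 33 * (23 - 29) - 24 = 13

P + Q = (29, 13)


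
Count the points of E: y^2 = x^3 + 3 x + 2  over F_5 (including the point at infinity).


For each x in F_5, count y with y^2 = x^3 + 3 x + 2 mod 5:
  x = 1: RHS = 1, y in [1, 4]  -> 2 point(s)
  x = 2: RHS = 1, y in [1, 4]  -> 2 point(s)
Affine points: 4. Add the point at infinity: total = 5.

#E(F_5) = 5


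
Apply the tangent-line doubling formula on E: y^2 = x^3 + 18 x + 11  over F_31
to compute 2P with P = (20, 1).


Doubling: s = (3 x1^2 + a) / (2 y1)
s = (3*20^2 + 18) / (2*1) mod 31 = 20
x3 = s^2 - 2 x1 mod 31 = 20^2 - 2*20 = 19
y3 = s (x1 - x3) - y1 mod 31 = 20 * (20 - 19) - 1 = 19

2P = (19, 19)


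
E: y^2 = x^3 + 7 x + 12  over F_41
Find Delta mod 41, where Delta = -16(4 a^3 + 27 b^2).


4 a^3 + 27 b^2 = 4*7^3 + 27*12^2 = 1372 + 3888 = 5260
Delta = -16 * (5260) = -84160
Delta mod 41 = 13

Delta = 13 (mod 41)


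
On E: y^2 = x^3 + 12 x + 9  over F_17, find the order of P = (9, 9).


Compute successive multiples of P until we hit O:
  1P = (9, 9)
  2P = (16, 8)
  3P = (0, 14)
  4P = (6, 12)
  5P = (3, 2)
  6P = (4, 11)
  7P = (13, 13)
  8P = (13, 4)
  ... (continuing to 15P)
  15P = O

ord(P) = 15


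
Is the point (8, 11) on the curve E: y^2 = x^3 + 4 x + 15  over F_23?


Check whether y^2 = x^3 + 4 x + 15 (mod 23) for (x, y) = (8, 11).
LHS: y^2 = 11^2 mod 23 = 6
RHS: x^3 + 4 x + 15 = 8^3 + 4*8 + 15 mod 23 = 7
LHS != RHS

No, not on the curve


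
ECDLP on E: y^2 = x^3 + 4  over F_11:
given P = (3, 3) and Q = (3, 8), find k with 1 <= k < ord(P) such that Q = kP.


Enumerate multiples of P until we hit Q = (3, 8):
  1P = (3, 3)
  2P = (6, 0)
  3P = (3, 8)
Match found at i = 3.

k = 3


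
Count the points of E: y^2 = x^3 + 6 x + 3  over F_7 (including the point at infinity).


For each x in F_7, count y with y^2 = x^3 + 6 x + 3 mod 7:
  x = 2: RHS = 2, y in [3, 4]  -> 2 point(s)
  x = 4: RHS = 0, y in [0]  -> 1 point(s)
  x = 5: RHS = 4, y in [2, 5]  -> 2 point(s)
Affine points: 5. Add the point at infinity: total = 6.

#E(F_7) = 6


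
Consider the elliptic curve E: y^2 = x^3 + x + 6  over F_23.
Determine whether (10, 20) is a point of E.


Check whether y^2 = x^3 + 1 x + 6 (mod 23) for (x, y) = (10, 20).
LHS: y^2 = 20^2 mod 23 = 9
RHS: x^3 + 1 x + 6 = 10^3 + 1*10 + 6 mod 23 = 4
LHS != RHS

No, not on the curve


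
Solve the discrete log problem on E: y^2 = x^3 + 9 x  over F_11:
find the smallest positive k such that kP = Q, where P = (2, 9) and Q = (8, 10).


Enumerate multiples of P until we hit Q = (8, 10):
  1P = (2, 9)
  2P = (5, 4)
  3P = (8, 1)
  4P = (4, 1)
  5P = (10, 1)
  6P = (0, 0)
  7P = (10, 10)
  8P = (4, 10)
  9P = (8, 10)
Match found at i = 9.

k = 9


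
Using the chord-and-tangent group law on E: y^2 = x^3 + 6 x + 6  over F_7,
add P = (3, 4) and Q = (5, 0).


P != Q, so use the chord formula.
s = (y2 - y1) / (x2 - x1) = (3) / (2) mod 7 = 5
x3 = s^2 - x1 - x2 mod 7 = 5^2 - 3 - 5 = 3
y3 = s (x1 - x3) - y1 mod 7 = 5 * (3 - 3) - 4 = 3

P + Q = (3, 3)


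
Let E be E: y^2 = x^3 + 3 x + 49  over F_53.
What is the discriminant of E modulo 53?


4 a^3 + 27 b^2 = 4*3^3 + 27*49^2 = 108 + 64827 = 64935
Delta = -16 * (64935) = -1038960
Delta mod 53 = 52

Delta = 52 (mod 53)


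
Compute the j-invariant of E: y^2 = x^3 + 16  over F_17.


Delta = -16(4 a^3 + 27 b^2) mod 17 = 10
-1728 * (4 a)^3 = -1728 * (4*0)^3 mod 17 = 0
j = 0 * 10^(-1) mod 17 = 0

j = 0 (mod 17)


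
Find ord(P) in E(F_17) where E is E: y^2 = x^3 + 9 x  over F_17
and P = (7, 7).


Compute successive multiples of P until we hit O:
  1P = (7, 7)
  2P = (4, 7)
  3P = (6, 10)
  4P = (13, 11)
  5P = (5, 0)
  6P = (13, 6)
  7P = (6, 7)
  8P = (4, 10)
  ... (continuing to 10P)
  10P = O

ord(P) = 10


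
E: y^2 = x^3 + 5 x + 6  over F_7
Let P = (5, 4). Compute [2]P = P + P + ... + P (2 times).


k = 2 = 10_2 (binary, LSB first: 01)
Double-and-add from P = (5, 4):
  bit 0 = 0: acc unchanged = O
  bit 1 = 1: acc = O + (6, 0) = (6, 0)

2P = (6, 0)


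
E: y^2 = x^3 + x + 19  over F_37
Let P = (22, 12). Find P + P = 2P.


Doubling: s = (3 x1^2 + a) / (2 y1)
s = (3*22^2 + 1) / (2*12) mod 37 = 22
x3 = s^2 - 2 x1 mod 37 = 22^2 - 2*22 = 33
y3 = s (x1 - x3) - y1 mod 37 = 22 * (22 - 33) - 12 = 5

2P = (33, 5)


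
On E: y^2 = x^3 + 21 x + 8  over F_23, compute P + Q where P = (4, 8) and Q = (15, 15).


P != Q, so use the chord formula.
s = (y2 - y1) / (x2 - x1) = (7) / (11) mod 23 = 9
x3 = s^2 - x1 - x2 mod 23 = 9^2 - 4 - 15 = 16
y3 = s (x1 - x3) - y1 mod 23 = 9 * (4 - 16) - 8 = 22

P + Q = (16, 22)


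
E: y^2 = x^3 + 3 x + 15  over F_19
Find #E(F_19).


For each x in F_19, count y with y^2 = x^3 + 3 x + 15 mod 19:
  x = 1: RHS = 0, y in [0]  -> 1 point(s)
  x = 8: RHS = 0, y in [0]  -> 1 point(s)
  x = 9: RHS = 11, y in [7, 12]  -> 2 point(s)
  x = 10: RHS = 0, y in [0]  -> 1 point(s)
  x = 11: RHS = 11, y in [7, 12]  -> 2 point(s)
  x = 13: RHS = 9, y in [3, 16]  -> 2 point(s)
  x = 16: RHS = 17, y in [6, 13]  -> 2 point(s)
  x = 17: RHS = 1, y in [1, 18]  -> 2 point(s)
  x = 18: RHS = 11, y in [7, 12]  -> 2 point(s)
Affine points: 15. Add the point at infinity: total = 16.

#E(F_19) = 16


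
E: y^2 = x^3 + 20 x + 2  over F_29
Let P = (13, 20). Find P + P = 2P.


Doubling: s = (3 x1^2 + a) / (2 y1)
s = (3*13^2 + 20) / (2*20) mod 29 = 11
x3 = s^2 - 2 x1 mod 29 = 11^2 - 2*13 = 8
y3 = s (x1 - x3) - y1 mod 29 = 11 * (13 - 8) - 20 = 6

2P = (8, 6)


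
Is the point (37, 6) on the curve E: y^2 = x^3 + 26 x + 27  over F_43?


Check whether y^2 = x^3 + 26 x + 27 (mod 43) for (x, y) = (37, 6).
LHS: y^2 = 6^2 mod 43 = 36
RHS: x^3 + 26 x + 27 = 37^3 + 26*37 + 27 mod 43 = 42
LHS != RHS

No, not on the curve


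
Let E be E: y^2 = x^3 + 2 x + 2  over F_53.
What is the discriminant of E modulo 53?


4 a^3 + 27 b^2 = 4*2^3 + 27*2^2 = 32 + 108 = 140
Delta = -16 * (140) = -2240
Delta mod 53 = 39

Delta = 39 (mod 53)


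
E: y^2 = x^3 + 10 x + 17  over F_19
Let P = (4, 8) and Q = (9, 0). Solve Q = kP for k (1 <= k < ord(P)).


Enumerate multiples of P until we hit Q = (9, 0):
  1P = (4, 8)
  2P = (9, 0)
Match found at i = 2.

k = 2


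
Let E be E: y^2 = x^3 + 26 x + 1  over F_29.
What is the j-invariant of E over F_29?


Delta = -16(4 a^3 + 27 b^2) mod 29 = 20
-1728 * (4 a)^3 = -1728 * (4*26)^3 mod 29 = 28
j = 28 * 20^(-1) mod 29 = 13

j = 13 (mod 29)


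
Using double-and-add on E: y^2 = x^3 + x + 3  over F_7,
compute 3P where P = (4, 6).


k = 3 = 11_2 (binary, LSB first: 11)
Double-and-add from P = (4, 6):
  bit 0 = 1: acc = O + (4, 6) = (4, 6)
  bit 1 = 1: acc = (4, 6) + (6, 1) = (5, 0)

3P = (5, 0)


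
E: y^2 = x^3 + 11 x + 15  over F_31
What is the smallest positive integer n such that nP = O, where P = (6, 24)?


Compute successive multiples of P until we hit O:
  1P = (6, 24)
  2P = (6, 7)
  3P = O

ord(P) = 3


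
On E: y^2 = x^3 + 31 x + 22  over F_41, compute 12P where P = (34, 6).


k = 12 = 1100_2 (binary, LSB first: 0011)
Double-and-add from P = (34, 6):
  bit 0 = 0: acc unchanged = O
  bit 1 = 0: acc unchanged = O
  bit 2 = 1: acc = O + (12, 21) = (12, 21)
  bit 3 = 1: acc = (12, 21) + (38, 36) = (33, 0)

12P = (33, 0)


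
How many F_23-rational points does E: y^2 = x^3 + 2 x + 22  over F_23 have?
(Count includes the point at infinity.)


For each x in F_23, count y with y^2 = x^3 + 2 x + 22 mod 23:
  x = 1: RHS = 2, y in [5, 18]  -> 2 point(s)
  x = 3: RHS = 9, y in [3, 20]  -> 2 point(s)
  x = 4: RHS = 2, y in [5, 18]  -> 2 point(s)
  x = 11: RHS = 18, y in [8, 15]  -> 2 point(s)
  x = 12: RHS = 3, y in [7, 16]  -> 2 point(s)
  x = 15: RHS = 0, y in [0]  -> 1 point(s)
  x = 17: RHS = 1, y in [1, 22]  -> 2 point(s)
  x = 18: RHS = 2, y in [5, 18]  -> 2 point(s)
  x = 20: RHS = 12, y in [9, 14]  -> 2 point(s)
Affine points: 17. Add the point at infinity: total = 18.

#E(F_23) = 18


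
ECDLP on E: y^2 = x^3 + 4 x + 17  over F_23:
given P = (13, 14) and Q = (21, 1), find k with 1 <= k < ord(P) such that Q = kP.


Enumerate multiples of P until we hit Q = (21, 1):
  1P = (13, 14)
  2P = (21, 1)
Match found at i = 2.

k = 2


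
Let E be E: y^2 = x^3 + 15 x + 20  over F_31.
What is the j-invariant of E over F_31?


Delta = -16(4 a^3 + 27 b^2) mod 31 = 2
-1728 * (4 a)^3 = -1728 * (4*15)^3 mod 31 = 29
j = 29 * 2^(-1) mod 31 = 30

j = 30 (mod 31)


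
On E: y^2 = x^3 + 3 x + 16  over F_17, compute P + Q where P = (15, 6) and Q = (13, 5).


P != Q, so use the chord formula.
s = (y2 - y1) / (x2 - x1) = (16) / (15) mod 17 = 9
x3 = s^2 - x1 - x2 mod 17 = 9^2 - 15 - 13 = 2
y3 = s (x1 - x3) - y1 mod 17 = 9 * (15 - 2) - 6 = 9

P + Q = (2, 9)


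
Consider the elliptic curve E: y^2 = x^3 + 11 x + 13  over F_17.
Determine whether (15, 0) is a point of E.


Check whether y^2 = x^3 + 11 x + 13 (mod 17) for (x, y) = (15, 0).
LHS: y^2 = 0^2 mod 17 = 0
RHS: x^3 + 11 x + 13 = 15^3 + 11*15 + 13 mod 17 = 0
LHS = RHS

Yes, on the curve


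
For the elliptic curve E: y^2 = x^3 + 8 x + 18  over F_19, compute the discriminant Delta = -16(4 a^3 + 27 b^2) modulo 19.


4 a^3 + 27 b^2 = 4*8^3 + 27*18^2 = 2048 + 8748 = 10796
Delta = -16 * (10796) = -172736
Delta mod 19 = 12

Delta = 12 (mod 19)


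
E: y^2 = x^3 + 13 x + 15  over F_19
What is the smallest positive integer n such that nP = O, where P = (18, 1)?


Compute successive multiples of P until we hit O:
  1P = (18, 1)
  2P = (9, 14)
  3P = (3, 9)
  4P = (2, 12)
  5P = (4, 6)
  6P = (17, 0)
  7P = (4, 13)
  8P = (2, 7)
  ... (continuing to 12P)
  12P = O

ord(P) = 12


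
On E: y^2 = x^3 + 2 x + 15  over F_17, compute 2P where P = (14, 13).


Doubling: s = (3 x1^2 + a) / (2 y1)
s = (3*14^2 + 2) / (2*13) mod 17 = 7
x3 = s^2 - 2 x1 mod 17 = 7^2 - 2*14 = 4
y3 = s (x1 - x3) - y1 mod 17 = 7 * (14 - 4) - 13 = 6

2P = (4, 6)


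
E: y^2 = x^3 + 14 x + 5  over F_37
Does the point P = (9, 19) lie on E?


Check whether y^2 = x^3 + 14 x + 5 (mod 37) for (x, y) = (9, 19).
LHS: y^2 = 19^2 mod 37 = 28
RHS: x^3 + 14 x + 5 = 9^3 + 14*9 + 5 mod 37 = 9
LHS != RHS

No, not on the curve


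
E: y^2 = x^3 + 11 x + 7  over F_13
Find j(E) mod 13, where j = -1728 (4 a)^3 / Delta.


Delta = -16(4 a^3 + 27 b^2) mod 13 = 1
-1728 * (4 a)^3 = -1728 * (4*11)^3 mod 13 = 8
j = 8 * 1^(-1) mod 13 = 8

j = 8 (mod 13)


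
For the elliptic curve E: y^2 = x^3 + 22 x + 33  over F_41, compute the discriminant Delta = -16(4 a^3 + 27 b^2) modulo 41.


4 a^3 + 27 b^2 = 4*22^3 + 27*33^2 = 42592 + 29403 = 71995
Delta = -16 * (71995) = -1151920
Delta mod 41 = 16

Delta = 16 (mod 41)


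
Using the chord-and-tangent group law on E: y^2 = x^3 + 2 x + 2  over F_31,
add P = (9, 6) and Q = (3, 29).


P != Q, so use the chord formula.
s = (y2 - y1) / (x2 - x1) = (23) / (25) mod 31 = 22
x3 = s^2 - x1 - x2 mod 31 = 22^2 - 9 - 3 = 7
y3 = s (x1 - x3) - y1 mod 31 = 22 * (9 - 7) - 6 = 7

P + Q = (7, 7)


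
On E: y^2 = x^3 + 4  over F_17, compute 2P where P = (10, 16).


Doubling: s = (3 x1^2 + a) / (2 y1)
s = (3*10^2 + 0) / (2*16) mod 17 = 3
x3 = s^2 - 2 x1 mod 17 = 3^2 - 2*10 = 6
y3 = s (x1 - x3) - y1 mod 17 = 3 * (10 - 6) - 16 = 13

2P = (6, 13)


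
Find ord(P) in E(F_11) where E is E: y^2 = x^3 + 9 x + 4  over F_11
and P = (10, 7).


Compute successive multiples of P until we hit O:
  1P = (10, 7)
  2P = (7, 5)
  3P = (3, 5)
  4P = (1, 5)
  5P = (1, 6)
  6P = (3, 6)
  7P = (7, 6)
  8P = (10, 4)
  ... (continuing to 9P)
  9P = O

ord(P) = 9


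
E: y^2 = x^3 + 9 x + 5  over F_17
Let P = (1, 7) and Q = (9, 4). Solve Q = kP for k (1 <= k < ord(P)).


Enumerate multiples of P until we hit Q = (9, 4):
  1P = (1, 7)
  2P = (14, 11)
  3P = (3, 12)
  4P = (15, 9)
  5P = (9, 4)
Match found at i = 5.

k = 5
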